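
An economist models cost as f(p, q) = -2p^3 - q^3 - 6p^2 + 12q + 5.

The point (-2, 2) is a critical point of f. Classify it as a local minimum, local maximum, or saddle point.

saddle point

The mixed partial ∂²f/∂p∂q is 0, so the Hessian at any point is diag(f_pp, f_qq) = diag(-12(p + 1), -6q).
At (-2, 2): H = diag(12, -12).
The eigenvalues have opposite signs, so H is indefinite: a saddle point.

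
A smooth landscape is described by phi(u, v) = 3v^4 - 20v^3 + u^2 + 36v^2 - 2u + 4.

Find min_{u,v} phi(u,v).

phi(u,v) separates as P(u) + Q(v) + 4, so its minimum is min P + min Q + 4.
P'(u) = 2u - 2 vanishes at u ∈ {1}; Q'(v) = 12v(v - 3)(v - 2) vanishes at v ∈ {0, 2, 3}.
Local minima of P (where P''>0): P(1)=-1. Local minima of Q: Q(0)=0, Q(3)=27.
So the global minimum of phi is P(1) + Q(0) + 4 = -1 + 0 + 4 = 3, attained at (1, 0).

3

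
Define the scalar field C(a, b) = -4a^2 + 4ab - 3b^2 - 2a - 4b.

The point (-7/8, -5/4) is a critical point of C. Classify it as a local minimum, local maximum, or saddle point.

local maximum

The Hessian of C is constant: H = [[-8, 4], [4, -6]].
det(H) = (-8)·(-6) − 4² = 32.
det(H) > 0 and tr(H) = -14 < 0, so H is negative definite and the point is a local maximum.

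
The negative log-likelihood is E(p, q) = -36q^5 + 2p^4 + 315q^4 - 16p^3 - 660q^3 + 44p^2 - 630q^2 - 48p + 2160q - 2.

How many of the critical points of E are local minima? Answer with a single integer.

E separates as a function of p plus a function of q, so ∇E=0 decouples.
∂E/∂p = 8(p - 3)(p - 2)(p - 1) = 0 at p ∈ {1, 2, 3}; ∂E/∂q = -180(q - 4)(q - 3)(q - 1)(q + 1) = 0 at q ∈ {-1, 1, 3, 4}.
The Hessian is diagonal: diag(E_pp, E_qq). Second derivatives: E_pp(1)=16, E_pp(2)=-8, E_pp(3)=16; E_qq(-1)=7200, E_qq(1)=-2160, E_qq(3)=1440, E_qq(4)=-2700.
Local minima occur where both diagonal entries positive: (1, -1), (1, 3), (3, -1), (3, 3). Count: 4.

4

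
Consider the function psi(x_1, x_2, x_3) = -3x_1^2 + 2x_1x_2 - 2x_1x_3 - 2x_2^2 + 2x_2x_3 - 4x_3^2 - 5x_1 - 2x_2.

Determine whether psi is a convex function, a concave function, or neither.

psi is quadratic, so its Hessian is the constant matrix H = [[-6, 2, -2], [2, -4, 2], [-2, 2, -8]].
Leading principal minors: -6, 20, -136.
Signs alternate −, +, − ⇒ H ≺ 0 ⇒ concave.

concave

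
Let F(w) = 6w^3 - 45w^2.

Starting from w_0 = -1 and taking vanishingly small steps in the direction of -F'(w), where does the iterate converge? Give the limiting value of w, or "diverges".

F'(w) = 18w(w - 5), so F'(-1) = 108.
Gradient descent moves in the -F' direction, i.e. w is decreasing.
There is no critical point below w=-1, and F' keeps the same sign, so the iterate runs off to −∞.

diverges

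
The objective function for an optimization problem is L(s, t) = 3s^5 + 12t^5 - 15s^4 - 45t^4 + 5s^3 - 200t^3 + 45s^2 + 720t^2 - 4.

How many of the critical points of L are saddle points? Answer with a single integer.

L separates as a function of s plus a function of t, so ∇L=0 decouples.
∂L/∂s = 15s(s - 3)(s - 2)(s + 1) = 0 at s ∈ {-1, 0, 2, 3}; ∂L/∂t = 60t(t - 4)(t - 2)(t + 3) = 0 at t ∈ {-3, 0, 2, 4}.
The Hessian is diagonal: diag(L_ss, L_tt). Second derivatives: L_ss(-1)=-180, L_ss(0)=90, L_ss(2)=-90, L_ss(3)=180; L_tt(-3)=-6300, L_tt(0)=1440, L_tt(2)=-1200, L_tt(4)=3360.
Saddle points occur where the two diagonal entries have opposite signs: (-1, 0), (-1, 4), (0, -3), (0, 2), (2, 0), (2, 4), (3, -3), (3, 2). Count: 8.

8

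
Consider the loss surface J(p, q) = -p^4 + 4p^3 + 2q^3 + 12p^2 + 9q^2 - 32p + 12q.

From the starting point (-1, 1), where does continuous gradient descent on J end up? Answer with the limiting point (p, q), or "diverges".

J is separable, so gradient descent decouples: p follows -∂J/∂p, q follows -∂J/∂q.
∂J/∂p = -4(p - 4)(p - 1)(p + 2); at p=-1 this is -40, so p increases.
∂J/∂q = 6(q + 1)(q + 2); at q=1 this is 36, so q decreases.
p converges to its nearest critical value 1 (a local min of the p-part); q converges to -1. The iterate converges to (1, -1).

(1, -1)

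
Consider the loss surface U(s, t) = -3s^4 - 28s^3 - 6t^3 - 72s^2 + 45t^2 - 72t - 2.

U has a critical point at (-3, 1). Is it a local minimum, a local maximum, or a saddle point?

local minimum

The mixed partial ∂²U/∂s∂t is 0, so the Hessian at any point is diag(U_ss, U_tt) = diag(-12(3s^2 + 14s + 12), 18(-2t + 5)).
At (-3, 1): H = diag(36, 54).
Both eigenvalues are positive, so H is positive definite: a local minimum.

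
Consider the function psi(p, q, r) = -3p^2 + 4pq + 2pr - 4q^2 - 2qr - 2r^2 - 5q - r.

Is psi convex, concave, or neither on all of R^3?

psi is quadratic, so its Hessian is the constant matrix H = [[-6, 4, 2], [4, -8, -2], [2, -2, -4]].
Leading principal minors: -6, 32, -104.
Signs alternate −, +, − ⇒ H ≺ 0 ⇒ concave.

concave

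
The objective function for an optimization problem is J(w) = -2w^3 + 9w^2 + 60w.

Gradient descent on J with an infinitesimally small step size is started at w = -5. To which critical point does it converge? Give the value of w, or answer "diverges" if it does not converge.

J'(w) = -6(w - 5)(w + 2), so J'(-5) = -180.
Gradient descent moves in the -J' direction, i.e. w is increasing.
The nearest critical point in that direction is w = -2, where J'' = 42 > 0 (a local minimum). The iterate converges there.

-2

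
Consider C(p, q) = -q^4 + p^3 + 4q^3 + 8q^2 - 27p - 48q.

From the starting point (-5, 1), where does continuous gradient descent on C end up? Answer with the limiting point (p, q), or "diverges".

C is separable, so gradient descent decouples: p follows -∂C/∂p, q follows -∂C/∂q.
∂C/∂p = 3(p - 3)(p + 3); at p=-5 this is 48, so p decreases.
∂C/∂q = -4(q - 3)(q - 2)(q + 2); at q=1 this is -24, so q increases.
The p-coordinate has no critical point in that direction and runs off to infinity.

diverges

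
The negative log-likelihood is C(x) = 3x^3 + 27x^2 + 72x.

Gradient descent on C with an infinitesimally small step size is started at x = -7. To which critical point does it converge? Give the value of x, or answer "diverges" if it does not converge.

diverges

C'(x) = 9(x + 2)(x + 4), so C'(-7) = 135.
Gradient descent moves in the -C' direction, i.e. x is decreasing.
There is no critical point below x=-7, and C' keeps the same sign, so the iterate runs off to −∞.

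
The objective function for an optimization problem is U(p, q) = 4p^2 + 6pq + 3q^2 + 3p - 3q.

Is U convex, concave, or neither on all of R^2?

U is quadratic, so its Hessian is the constant matrix H = [[8, 6], [6, 6]].
det(H) = 12, tr(H) = 14.
det(H) > 0 and tr(H) > 0, so H is positive definite everywhere: convex.

convex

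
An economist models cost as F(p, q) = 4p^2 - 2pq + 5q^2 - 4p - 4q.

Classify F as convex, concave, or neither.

F is quadratic, so its Hessian is the constant matrix H = [[8, -2], [-2, 10]].
det(H) = 76, tr(H) = 18.
det(H) > 0 and tr(H) > 0, so H is positive definite everywhere: convex.

convex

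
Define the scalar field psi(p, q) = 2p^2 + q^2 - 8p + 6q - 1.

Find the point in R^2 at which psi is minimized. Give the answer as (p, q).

(2, -3)

psi(p,q) separates as A(p) + B(q) − 1, so its minimum is min A + min B − 1.
A'(p) = 4p - 8 vanishes at p ∈ {2}; B'(q) = 2q + 6 vanishes at q ∈ {-3}.
Local minima of A (where A''>0): A(2)=-8. Local minima of B: B(-3)=-9.
So the global minimum of psi is A(2) + B(-3) − 1 = -8 − 9 − 1 = -18, attained at (2, -3).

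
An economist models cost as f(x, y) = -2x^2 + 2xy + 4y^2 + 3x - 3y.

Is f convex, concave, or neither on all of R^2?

neither

f is quadratic, so its Hessian is the constant matrix H = [[-4, 2], [2, 8]].
det(H) = -36, tr(H) = 4.
det(H) < 0, so H is indefinite: neither convex nor concave.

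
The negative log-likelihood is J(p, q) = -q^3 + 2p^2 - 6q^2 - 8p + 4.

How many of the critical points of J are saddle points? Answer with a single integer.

1

J separates as a function of p plus a function of q, so ∇J=0 decouples.
∂J/∂p = 4(p - 2) = 0 at p ∈ {2}; ∂J/∂q = -3q(q + 4) = 0 at q ∈ {-4, 0}.
The Hessian is diagonal: diag(J_pp, J_qq). Second derivatives: J_pp(2)=4; J_qq(-4)=12, J_qq(0)=-12.
Saddle points occur where the two diagonal entries have opposite signs: (2, 0). Count: 1.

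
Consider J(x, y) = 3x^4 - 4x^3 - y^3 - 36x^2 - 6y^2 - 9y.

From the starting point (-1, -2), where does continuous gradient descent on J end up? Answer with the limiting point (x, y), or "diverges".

J is separable, so gradient descent decouples: x follows -∂J/∂x, y follows -∂J/∂y.
∂J/∂x = 12x(x - 3)(x + 2); at x=-1 this is 48, so x decreases.
∂J/∂y = -3(y + 1)(y + 3); at y=-2 this is 3, so y decreases.
x converges to its nearest critical value -2 (a local min of the x-part); y converges to -3. The iterate converges to (-2, -3).

(-2, -3)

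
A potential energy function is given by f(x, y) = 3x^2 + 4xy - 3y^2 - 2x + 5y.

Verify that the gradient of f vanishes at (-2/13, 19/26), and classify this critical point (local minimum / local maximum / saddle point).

∇f = (6x + 4y - 2, 4x - 6y + 5); substituting (-2/13, 19/26) gives ∇f = (0, 0), so (-2/13, 19/26) is indeed a critical point.
The Hessian of f is constant: H = [[6, 4], [4, -6]].
det(H) = 6·(-6) − 4² = -52.
Since det(H) < 0, H is indefinite and the critical point is a saddle point.

saddle point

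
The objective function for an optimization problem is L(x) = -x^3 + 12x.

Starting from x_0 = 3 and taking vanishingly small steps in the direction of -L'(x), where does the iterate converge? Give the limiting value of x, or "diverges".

L'(x) = -3(x - 2)(x + 2), so L'(3) = -15.
Gradient descent moves in the -L' direction, i.e. x is increasing.
There is no critical point above x=3, and L' keeps the same sign, so the iterate runs off to +∞.

diverges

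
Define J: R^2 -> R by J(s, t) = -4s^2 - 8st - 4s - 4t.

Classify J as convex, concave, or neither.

J is quadratic, so its Hessian is the constant matrix H = [[-8, -8], [-8, 0]].
det(H) = -64, tr(H) = -8.
det(H) < 0, so H is indefinite: neither convex nor concave.

neither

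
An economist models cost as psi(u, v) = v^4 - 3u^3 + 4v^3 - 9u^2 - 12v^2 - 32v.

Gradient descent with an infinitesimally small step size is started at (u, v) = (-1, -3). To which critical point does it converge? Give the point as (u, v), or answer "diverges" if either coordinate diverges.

psi is separable, so gradient descent decouples: u follows -∂psi/∂u, v follows -∂psi/∂v.
∂psi/∂u = -9u(u + 2); at u=-1 this is 9, so u decreases.
∂psi/∂v = 4(v - 2)(v + 1)(v + 4); at v=-3 this is 40, so v decreases.
u converges to its nearest critical value -2 (a local min of the u-part); v converges to -4. The iterate converges to (-2, -4).

(-2, -4)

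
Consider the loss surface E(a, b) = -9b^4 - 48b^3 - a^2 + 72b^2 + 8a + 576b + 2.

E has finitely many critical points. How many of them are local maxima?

E separates as a function of a plus a function of b, so ∇E=0 decouples.
∂E/∂a = -2(a - 4) = 0 at a ∈ {4}; ∂E/∂b = -36(b - 2)(b + 2)(b + 4) = 0 at b ∈ {-4, -2, 2}.
The Hessian is diagonal: diag(E_aa, E_bb). Second derivatives: E_aa(4)=-2; E_bb(-4)=-432, E_bb(-2)=288, E_bb(2)=-864.
Local maxima occur where both diagonal entries negative: (4, -4), (4, 2). Count: 2.

2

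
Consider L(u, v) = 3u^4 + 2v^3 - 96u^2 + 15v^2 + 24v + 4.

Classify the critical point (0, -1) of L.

The mixed partial ∂²L/∂u∂v is 0, so the Hessian at any point is diag(L_uu, L_vv) = diag(12(3u^2 - 16), 6(2v + 5)).
At (0, -1): H = diag(-192, 18).
The eigenvalues have opposite signs, so H is indefinite: a saddle point.

saddle point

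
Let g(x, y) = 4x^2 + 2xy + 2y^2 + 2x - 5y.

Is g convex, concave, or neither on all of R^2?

g is quadratic, so its Hessian is the constant matrix H = [[8, 2], [2, 4]].
det(H) = 28, tr(H) = 12.
det(H) > 0 and tr(H) > 0, so H is positive definite everywhere: convex.

convex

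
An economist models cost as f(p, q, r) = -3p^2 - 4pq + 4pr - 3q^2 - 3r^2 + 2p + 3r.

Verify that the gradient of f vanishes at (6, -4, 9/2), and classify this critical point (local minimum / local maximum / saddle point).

∇f = (-6p - 4q + 4r + 2, -4p - 6q, 4p - 6r + 3); substituting (6, -4, 9/2) gives ∇f = (0, 0, 0), so (6, -4, 9/2) is indeed a critical point.
The Hessian is constant: H = [[-6, -4, 4], [-4, -6, 0], [4, 0, -6]].
Leading principal minors: Δ₁ = -6, Δ₂ = 20, Δ₃ = -24.
The minors alternate sign starting negative (−, +, −), so H is negative definite: a local maximum.

local maximum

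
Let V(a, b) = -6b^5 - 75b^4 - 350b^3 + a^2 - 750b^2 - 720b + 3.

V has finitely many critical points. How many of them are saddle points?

2

V separates as a function of a plus a function of b, so ∇V=0 decouples.
∂V/∂a = 2a = 0 at a ∈ {0}; ∂V/∂b = -30(b + 1)(b + 2)(b + 3)(b + 4) = 0 at b ∈ {-4, -3, -2, -1}.
The Hessian is diagonal: diag(V_aa, V_bb). Second derivatives: V_aa(0)=2; V_bb(-4)=180, V_bb(-3)=-60, V_bb(-2)=60, V_bb(-1)=-180.
Saddle points occur where the two diagonal entries have opposite signs: (0, -3), (0, -1). Count: 2.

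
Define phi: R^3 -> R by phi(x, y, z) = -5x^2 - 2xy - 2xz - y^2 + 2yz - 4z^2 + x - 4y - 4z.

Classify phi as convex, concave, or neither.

phi is quadratic, so its Hessian is the constant matrix H = [[-10, -2, -2], [-2, -2, 2], [-2, 2, -8]].
Leading principal minors: -10, 16, -64.
Signs alternate −, +, − ⇒ H ≺ 0 ⇒ concave.

concave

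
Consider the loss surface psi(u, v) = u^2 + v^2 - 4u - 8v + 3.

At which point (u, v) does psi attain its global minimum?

psi(u,v) separates as P(u) + Q(v) + 3, so its minimum is min P + min Q + 3.
P'(u) = 2u - 4 vanishes at u ∈ {2}; Q'(v) = 2v - 8 vanishes at v ∈ {4}.
Local minima of P (where P''>0): P(2)=-4. Local minima of Q: Q(4)=-16.
So the global minimum of psi is P(2) + Q(4) + 3 = -4 − 16 + 3 = -17, attained at (2, 4).

(2, 4)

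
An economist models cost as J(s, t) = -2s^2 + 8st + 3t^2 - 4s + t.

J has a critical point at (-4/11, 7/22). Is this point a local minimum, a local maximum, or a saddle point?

The Hessian of J is constant: H = [[-4, 8], [8, 6]].
det(H) = (-4)·6 − 8² = -88.
Since det(H) < 0, H is indefinite and the critical point is a saddle point.

saddle point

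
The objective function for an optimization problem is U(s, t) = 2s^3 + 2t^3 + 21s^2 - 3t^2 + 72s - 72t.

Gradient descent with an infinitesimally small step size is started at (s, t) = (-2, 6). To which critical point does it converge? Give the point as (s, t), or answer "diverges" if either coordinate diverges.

U is separable, so gradient descent decouples: s follows -∂U/∂s, t follows -∂U/∂t.
∂U/∂s = 6(s + 3)(s + 4); at s=-2 this is 12, so s decreases.
∂U/∂t = 6(t - 4)(t + 3); at t=6 this is 108, so t decreases.
s converges to its nearest critical value -3 (a local min of the s-part); t converges to 4. The iterate converges to (-3, 4).

(-3, 4)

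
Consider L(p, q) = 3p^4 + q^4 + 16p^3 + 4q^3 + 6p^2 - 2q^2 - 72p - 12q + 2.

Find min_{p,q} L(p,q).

-54

L(p,q) separates as A(p) + B(q) + 2, so its minimum is min A + min B + 2.
A'(p) = 12(p - 1)(p + 2)(p + 3) vanishes at p ∈ {-3, -2, 1}; B'(q) = 4(q - 1)(q + 1)(q + 3) vanishes at q ∈ {-3, -1, 1}.
Local minima of A (where A''>0): A(-3)=81, A(1)=-47. Local minima of B: B(-3)=-9, B(1)=-9.
So the global minimum of L is A(1) + B(-3) + 2 = -47 − 9 + 2 = -54, attained at (1, -3).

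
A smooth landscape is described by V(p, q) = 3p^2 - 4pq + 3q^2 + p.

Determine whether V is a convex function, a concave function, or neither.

V is quadratic, so its Hessian is the constant matrix H = [[6, -4], [-4, 6]].
det(H) = 20, tr(H) = 12.
det(H) > 0 and tr(H) > 0, so H is positive definite everywhere: convex.

convex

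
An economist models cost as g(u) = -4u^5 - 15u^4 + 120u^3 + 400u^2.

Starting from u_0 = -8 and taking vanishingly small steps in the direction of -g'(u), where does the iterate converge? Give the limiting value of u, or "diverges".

g'(u) = -20u(u - 4)(u + 2)(u + 5), so g'(-8) = -34560.
Gradient descent moves in the -g' direction, i.e. u is increasing.
The nearest critical point in that direction is u = -5, where g'' = 2700 > 0 (a local minimum). The iterate converges there.

-5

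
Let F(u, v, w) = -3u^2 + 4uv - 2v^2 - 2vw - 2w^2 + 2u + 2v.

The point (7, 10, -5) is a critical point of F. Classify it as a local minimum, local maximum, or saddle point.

The Hessian is constant: H = [[-6, 4, 0], [4, -4, -2], [0, -2, -4]].
Leading principal minors: Δ₁ = -6, Δ₂ = 8, Δ₃ = -8.
The minors alternate sign starting negative (−, +, −), so H is negative definite: a local maximum.

local maximum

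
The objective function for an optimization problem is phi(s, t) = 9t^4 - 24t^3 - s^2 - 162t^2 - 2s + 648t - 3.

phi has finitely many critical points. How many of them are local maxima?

phi separates as a function of s plus a function of t, so ∇phi=0 decouples.
∂phi/∂s = -2(s + 1) = 0 at s ∈ {-1}; ∂phi/∂t = 36(t - 3)(t - 2)(t + 3) = 0 at t ∈ {-3, 2, 3}.
The Hessian is diagonal: diag(phi_ss, phi_tt). Second derivatives: phi_ss(-1)=-2; phi_tt(-3)=1080, phi_tt(2)=-180, phi_tt(3)=216.
Local maxima occur where both diagonal entries negative: (-1, 2). Count: 1.

1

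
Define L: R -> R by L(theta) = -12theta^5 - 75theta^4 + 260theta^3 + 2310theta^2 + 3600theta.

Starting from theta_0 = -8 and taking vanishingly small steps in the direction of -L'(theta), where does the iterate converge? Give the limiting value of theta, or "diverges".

-5

L'(theta) = -60(theta - 4)(theta + 1)(theta + 3)(theta + 5), so L'(-8) = -75600.
Gradient descent moves in the -L' direction, i.e. theta is increasing.
The nearest critical point in that direction is theta = -5, where L'' = 4320 > 0 (a local minimum). The iterate converges there.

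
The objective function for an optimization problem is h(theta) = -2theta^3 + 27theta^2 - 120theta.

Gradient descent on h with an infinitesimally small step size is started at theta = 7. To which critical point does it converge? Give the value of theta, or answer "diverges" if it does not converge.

diverges

h'(theta) = -6(theta - 5)(theta - 4), so h'(7) = -36.
Gradient descent moves in the -h' direction, i.e. theta is increasing.
There is no critical point above theta=7, and h' keeps the same sign, so the iterate runs off to +∞.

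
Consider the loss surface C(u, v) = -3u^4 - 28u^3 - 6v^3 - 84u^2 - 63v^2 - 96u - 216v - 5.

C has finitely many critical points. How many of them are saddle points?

C separates as a function of u plus a function of v, so ∇C=0 decouples.
∂C/∂u = -12(u + 1)(u + 2)(u + 4) = 0 at u ∈ {-4, -2, -1}; ∂C/∂v = -18(v + 3)(v + 4) = 0 at v ∈ {-4, -3}.
The Hessian is diagonal: diag(C_uu, C_vv). Second derivatives: C_uu(-4)=-72, C_uu(-2)=24, C_uu(-1)=-36; C_vv(-4)=18, C_vv(-3)=-18.
Saddle points occur where the two diagonal entries have opposite signs: (-4, -4), (-2, -3), (-1, -4). Count: 3.

3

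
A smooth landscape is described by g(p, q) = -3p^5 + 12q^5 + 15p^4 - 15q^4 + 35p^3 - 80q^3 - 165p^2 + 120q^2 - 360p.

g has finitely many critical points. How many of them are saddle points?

8

g separates as a function of p plus a function of q, so ∇g=0 decouples.
∂g/∂p = -15(p - 4)(p - 3)(p + 1)(p + 2) = 0 at p ∈ {-2, -1, 3, 4}; ∂g/∂q = 60q(q - 2)(q - 1)(q + 2) = 0 at q ∈ {-2, 0, 1, 2}.
The Hessian is diagonal: diag(g_pp, g_qq). Second derivatives: g_pp(-2)=450, g_pp(-1)=-300, g_pp(3)=300, g_pp(4)=-450; g_qq(-2)=-1440, g_qq(0)=240, g_qq(1)=-180, g_qq(2)=480.
Saddle points occur where the two diagonal entries have opposite signs: (-2, -2), (-2, 1), (-1, 0), (-1, 2), (3, -2), (3, 1), (4, 0), (4, 2). Count: 8.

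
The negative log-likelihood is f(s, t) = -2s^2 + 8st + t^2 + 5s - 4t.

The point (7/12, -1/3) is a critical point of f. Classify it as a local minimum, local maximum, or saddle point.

saddle point

The Hessian of f is constant: H = [[-4, 8], [8, 2]].
det(H) = (-4)·2 − 8² = -72.
Since det(H) < 0, H is indefinite and the critical point is a saddle point.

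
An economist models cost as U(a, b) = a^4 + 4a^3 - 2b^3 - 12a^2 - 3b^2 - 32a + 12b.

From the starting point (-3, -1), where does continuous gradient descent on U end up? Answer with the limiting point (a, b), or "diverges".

U is separable, so gradient descent decouples: a follows -∂U/∂a, b follows -∂U/∂b.
∂U/∂a = 4(a - 2)(a + 1)(a + 4); at a=-3 this is 40, so a decreases.
∂U/∂b = -6(b - 1)(b + 2); at b=-1 this is 12, so b decreases.
a converges to its nearest critical value -4 (a local min of the a-part); b converges to -2. The iterate converges to (-4, -2).

(-4, -2)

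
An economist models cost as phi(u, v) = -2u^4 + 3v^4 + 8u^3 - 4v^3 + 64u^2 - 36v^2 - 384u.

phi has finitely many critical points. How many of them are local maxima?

phi separates as a function of u plus a function of v, so ∇phi=0 decouples.
∂phi/∂u = -8(u - 4)(u - 3)(u + 4) = 0 at u ∈ {-4, 3, 4}; ∂phi/∂v = 12v(v - 3)(v + 2) = 0 at v ∈ {-2, 0, 3}.
The Hessian is diagonal: diag(phi_uu, phi_vv). Second derivatives: phi_uu(-4)=-448, phi_uu(3)=56, phi_uu(4)=-64; phi_vv(-2)=120, phi_vv(0)=-72, phi_vv(3)=180.
Local maxima occur where both diagonal entries negative: (-4, 0), (4, 0). Count: 2.

2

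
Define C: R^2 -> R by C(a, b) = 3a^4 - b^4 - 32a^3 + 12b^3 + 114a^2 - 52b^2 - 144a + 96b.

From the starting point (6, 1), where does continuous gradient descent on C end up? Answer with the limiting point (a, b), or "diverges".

diverges

C is separable, so gradient descent decouples: a follows -∂C/∂a, b follows -∂C/∂b.
∂C/∂a = 12(a - 4)(a - 3)(a - 1); at a=6 this is 360, so a decreases.
∂C/∂b = -4(b - 4)(b - 3)(b - 2); at b=1 this is 24, so b decreases.
The b-coordinate has no critical point in that direction and runs off to infinity.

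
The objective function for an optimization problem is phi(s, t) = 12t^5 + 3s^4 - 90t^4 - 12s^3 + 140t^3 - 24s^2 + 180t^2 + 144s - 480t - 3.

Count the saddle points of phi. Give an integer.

phi separates as a function of s plus a function of t, so ∇phi=0 decouples.
∂phi/∂s = 12(s - 3)(s - 2)(s + 2) = 0 at s ∈ {-2, 2, 3}; ∂phi/∂t = 60(t - 4)(t - 2)(t - 1)(t + 1) = 0 at t ∈ {-1, 1, 2, 4}.
The Hessian is diagonal: diag(phi_ss, phi_tt). Second derivatives: phi_ss(-2)=240, phi_ss(2)=-48, phi_ss(3)=60; phi_tt(-1)=-1800, phi_tt(1)=360, phi_tt(2)=-360, phi_tt(4)=1800.
Saddle points occur where the two diagonal entries have opposite signs: (-2, -1), (-2, 2), (2, 1), (2, 4), (3, -1), (3, 2). Count: 6.

6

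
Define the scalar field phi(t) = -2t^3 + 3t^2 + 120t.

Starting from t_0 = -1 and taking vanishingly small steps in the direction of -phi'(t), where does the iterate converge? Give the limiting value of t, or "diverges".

-4

phi'(t) = -6(t - 5)(t + 4), so phi'(-1) = 108.
Gradient descent moves in the -phi' direction, i.e. t is decreasing.
The nearest critical point in that direction is t = -4, where phi'' = 54 > 0 (a local minimum). The iterate converges there.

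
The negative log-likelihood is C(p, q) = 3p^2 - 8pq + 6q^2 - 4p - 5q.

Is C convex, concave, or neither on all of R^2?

convex

C is quadratic, so its Hessian is the constant matrix H = [[6, -8], [-8, 12]].
det(H) = 8, tr(H) = 18.
det(H) > 0 and tr(H) > 0, so H is positive definite everywhere: convex.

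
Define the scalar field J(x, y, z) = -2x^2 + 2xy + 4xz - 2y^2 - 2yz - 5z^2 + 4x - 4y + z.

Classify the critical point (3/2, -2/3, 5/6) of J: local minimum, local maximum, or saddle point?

local maximum

The Hessian is constant: H = [[-4, 2, 4], [2, -4, -2], [4, -2, -10]].
Leading principal minors: Δ₁ = -4, Δ₂ = 12, Δ₃ = -72.
The minors alternate sign starting negative (−, +, −), so H is negative definite: a local maximum.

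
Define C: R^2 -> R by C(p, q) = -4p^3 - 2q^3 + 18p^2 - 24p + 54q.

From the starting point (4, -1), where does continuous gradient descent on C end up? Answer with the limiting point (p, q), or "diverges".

C is separable, so gradient descent decouples: p follows -∂C/∂p, q follows -∂C/∂q.
∂C/∂p = -12(p - 2)(p - 1); at p=4 this is -72, so p increases.
∂C/∂q = -6(q - 3)(q + 3); at q=-1 this is 48, so q decreases.
The p-coordinate has no critical point in that direction and runs off to infinity.

diverges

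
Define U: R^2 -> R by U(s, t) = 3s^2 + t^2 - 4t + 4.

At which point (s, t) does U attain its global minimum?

U(s,t) separates as P(s) + Q(t) + 4, so its minimum is min P + min Q + 4.
P'(s) = 6s vanishes at s ∈ {0}; Q'(t) = 2(t - 2) vanishes at t ∈ {2}.
Local minima of P (where P''>0): P(0)=0. Local minima of Q: Q(2)=-4.
So the global minimum of U is P(0) + Q(2) + 4 = 0 − 4 + 4 = 0, attained at (0, 2).

(0, 2)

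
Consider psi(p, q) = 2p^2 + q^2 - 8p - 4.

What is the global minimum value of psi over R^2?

-12

psi(p,q) separates as A(p) + B(q) − 4, so its minimum is min A + min B − 4.
A'(p) = 4p - 8 vanishes at p ∈ {2}; B'(q) = 2q vanishes at q ∈ {0}.
Local minima of A (where A''>0): A(2)=-8. Local minima of B: B(0)=0.
So the global minimum of psi is A(2) + B(0) − 4 = -8 + 0 − 4 = -12, attained at (2, 0).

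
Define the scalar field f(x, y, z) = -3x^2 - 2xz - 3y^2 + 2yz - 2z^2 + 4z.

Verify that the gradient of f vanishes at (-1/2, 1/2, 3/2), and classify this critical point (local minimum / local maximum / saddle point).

local maximum

∇f = (-6x - 2z, -6y + 2z, -2x + 2y - 4z + 4); substituting (-1/2, 1/2, 3/2) gives ∇f = (0, 0, 0), so (-1/2, 1/2, 3/2) is indeed a critical point.
The Hessian is constant: H = [[-6, 0, -2], [0, -6, 2], [-2, 2, -4]].
Leading principal minors: Δ₁ = -6, Δ₂ = 36, Δ₃ = -96.
The minors alternate sign starting negative (−, +, −), so H is negative definite: a local maximum.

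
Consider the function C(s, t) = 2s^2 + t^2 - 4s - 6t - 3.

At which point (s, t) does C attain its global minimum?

(1, 3)

C(s,t) separates as P(s) + Q(t) − 3, so its minimum is min P + min Q − 3.
P'(s) = 4s - 4 vanishes at s ∈ {1}; Q'(t) = 2(t - 3) vanishes at t ∈ {3}.
Local minima of P (where P''>0): P(1)=-2. Local minima of Q: Q(3)=-9.
So the global minimum of C is P(1) + Q(3) − 3 = -2 − 9 − 3 = -14, attained at (1, 3).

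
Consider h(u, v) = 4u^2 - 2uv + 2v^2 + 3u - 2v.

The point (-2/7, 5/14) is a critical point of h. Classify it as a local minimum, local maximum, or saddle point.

The Hessian of h is constant: H = [[8, -2], [-2, 4]].
det(H) = 8·4 − (-2)² = 28.
det(H) > 0 and tr(H) = 12 > 0, so H is positive definite and the point is a local minimum.

local minimum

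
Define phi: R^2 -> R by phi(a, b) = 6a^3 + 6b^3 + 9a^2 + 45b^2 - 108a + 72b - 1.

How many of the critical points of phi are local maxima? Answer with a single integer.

1

phi separates as a function of a plus a function of b, so ∇phi=0 decouples.
∂phi/∂a = 18(a - 2)(a + 3) = 0 at a ∈ {-3, 2}; ∂phi/∂b = 18(b + 1)(b + 4) = 0 at b ∈ {-4, -1}.
The Hessian is diagonal: diag(phi_aa, phi_bb). Second derivatives: phi_aa(-3)=-90, phi_aa(2)=90; phi_bb(-4)=-54, phi_bb(-1)=54.
Local maxima occur where both diagonal entries negative: (-3, -4). Count: 1.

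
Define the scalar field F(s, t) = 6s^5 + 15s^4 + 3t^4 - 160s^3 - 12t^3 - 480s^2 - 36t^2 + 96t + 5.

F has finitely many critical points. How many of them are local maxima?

2

F separates as a function of s plus a function of t, so ∇F=0 decouples.
∂F/∂s = 30s(s - 4)(s + 2)(s + 4) = 0 at s ∈ {-4, -2, 0, 4}; ∂F/∂t = 12(t - 4)(t - 1)(t + 2) = 0 at t ∈ {-2, 1, 4}.
The Hessian is diagonal: diag(F_ss, F_tt). Second derivatives: F_ss(-4)=-1920, F_ss(-2)=720, F_ss(0)=-960, F_ss(4)=5760; F_tt(-2)=216, F_tt(1)=-108, F_tt(4)=216.
Local maxima occur where both diagonal entries negative: (-4, 1), (0, 1). Count: 2.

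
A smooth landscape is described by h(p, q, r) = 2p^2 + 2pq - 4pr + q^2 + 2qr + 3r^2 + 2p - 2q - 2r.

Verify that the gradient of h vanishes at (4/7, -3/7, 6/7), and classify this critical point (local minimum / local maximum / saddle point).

∇h = (4p + 2q - 4r + 2, 2p + 2q + 2r - 2, -4p + 2q + 6r - 2); substituting (4/7, -3/7, 6/7) gives ∇h = (0, 0, 0), so (4/7, -3/7, 6/7) is indeed a critical point.
The Hessian is constant: H = [[4, 2, -4], [2, 2, 2], [-4, 2, 6]].
Leading principal minors: Δ₁ = 4, Δ₂ = 4, Δ₃ = -56.
The minors fit neither the all-positive nor the alternating-sign pattern, so H is indefinite: a saddle point.

saddle point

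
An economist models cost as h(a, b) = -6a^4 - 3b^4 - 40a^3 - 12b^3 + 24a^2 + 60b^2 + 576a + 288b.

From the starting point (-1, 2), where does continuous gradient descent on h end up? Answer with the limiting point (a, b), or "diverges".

(-3, -2)

h is separable, so gradient descent decouples: a follows -∂h/∂a, b follows -∂h/∂b.
∂h/∂a = -24(a - 2)(a + 3)(a + 4); at a=-1 this is 432, so a decreases.
∂h/∂b = -12(b - 3)(b + 2)(b + 4); at b=2 this is 288, so b decreases.
a converges to its nearest critical value -3 (a local min of the a-part); b converges to -2. The iterate converges to (-3, -2).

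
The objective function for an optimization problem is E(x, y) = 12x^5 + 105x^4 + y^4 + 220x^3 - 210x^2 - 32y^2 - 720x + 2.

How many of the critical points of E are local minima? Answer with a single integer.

4

E separates as a function of x plus a function of y, so ∇E=0 decouples.
∂E/∂x = 60(x - 1)(x + 1)(x + 3)(x + 4) = 0 at x ∈ {-4, -3, -1, 1}; ∂E/∂y = 4y(y - 4)(y + 4) = 0 at y ∈ {-4, 0, 4}.
The Hessian is diagonal: diag(E_xx, E_yy). Second derivatives: E_xx(-4)=-900, E_xx(-3)=480, E_xx(-1)=-720, E_xx(1)=2400; E_yy(-4)=128, E_yy(0)=-64, E_yy(4)=128.
Local minima occur where both diagonal entries positive: (-3, -4), (-3, 4), (1, -4), (1, 4). Count: 4.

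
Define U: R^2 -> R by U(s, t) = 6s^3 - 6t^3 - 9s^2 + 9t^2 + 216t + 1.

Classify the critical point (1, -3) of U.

local minimum

The mixed partial ∂²U/∂s∂t is 0, so the Hessian at any point is diag(U_ss, U_tt) = diag(18(2s - 1), 18(-2t + 1)).
At (1, -3): H = diag(18, 126).
Both eigenvalues are positive, so H is positive definite: a local minimum.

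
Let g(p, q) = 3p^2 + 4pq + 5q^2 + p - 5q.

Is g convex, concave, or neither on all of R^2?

convex

g is quadratic, so its Hessian is the constant matrix H = [[6, 4], [4, 10]].
det(H) = 44, tr(H) = 16.
det(H) > 0 and tr(H) > 0, so H is positive definite everywhere: convex.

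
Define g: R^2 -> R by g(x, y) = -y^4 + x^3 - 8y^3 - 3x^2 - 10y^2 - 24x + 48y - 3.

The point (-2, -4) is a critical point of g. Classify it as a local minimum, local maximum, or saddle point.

The mixed partial ∂²g/∂x∂y is 0, so the Hessian at any point is diag(g_xx, g_yy) = diag(6(x - 1), -4(3y^2 + 12y + 5)).
At (-2, -4): H = diag(-18, -20).
Both eigenvalues are negative, so H is negative definite: a local maximum.

local maximum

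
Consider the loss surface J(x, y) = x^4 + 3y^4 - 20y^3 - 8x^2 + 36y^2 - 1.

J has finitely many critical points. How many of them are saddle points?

J separates as a function of x plus a function of y, so ∇J=0 decouples.
∂J/∂x = 4x(x - 2)(x + 2) = 0 at x ∈ {-2, 0, 2}; ∂J/∂y = 12y(y - 3)(y - 2) = 0 at y ∈ {0, 2, 3}.
The Hessian is diagonal: diag(J_xx, J_yy). Second derivatives: J_xx(-2)=32, J_xx(0)=-16, J_xx(2)=32; J_yy(0)=72, J_yy(2)=-24, J_yy(3)=36.
Saddle points occur where the two diagonal entries have opposite signs: (-2, 2), (0, 0), (0, 3), (2, 2). Count: 4.

4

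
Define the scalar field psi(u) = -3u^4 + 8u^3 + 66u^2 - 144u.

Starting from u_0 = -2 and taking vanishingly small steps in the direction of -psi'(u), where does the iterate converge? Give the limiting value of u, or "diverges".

psi'(u) = -12(u - 4)(u - 1)(u + 3), so psi'(-2) = -216.
Gradient descent moves in the -psi' direction, i.e. u is increasing.
The nearest critical point in that direction is u = 1, where psi'' = 144 > 0 (a local minimum). The iterate converges there.

1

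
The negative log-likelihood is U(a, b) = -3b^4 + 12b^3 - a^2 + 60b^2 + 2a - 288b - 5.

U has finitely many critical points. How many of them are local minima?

U separates as a function of a plus a function of b, so ∇U=0 decouples.
∂U/∂a = -2(a - 1) = 0 at a ∈ {1}; ∂U/∂b = -12(b - 4)(b - 2)(b + 3) = 0 at b ∈ {-3, 2, 4}.
The Hessian is diagonal: diag(U_aa, U_bb). Second derivatives: U_aa(1)=-2; U_bb(-3)=-420, U_bb(2)=120, U_bb(4)=-168.
Local minima occur where both diagonal entries positive: none. Count: 0.

0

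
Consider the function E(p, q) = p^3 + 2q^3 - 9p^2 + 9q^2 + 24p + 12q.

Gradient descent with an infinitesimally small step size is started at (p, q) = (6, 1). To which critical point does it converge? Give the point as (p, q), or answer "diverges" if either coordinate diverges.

(4, -1)

E is separable, so gradient descent decouples: p follows -∂E/∂p, q follows -∂E/∂q.
∂E/∂p = 3(p - 4)(p - 2); at p=6 this is 24, so p decreases.
∂E/∂q = 6(q + 1)(q + 2); at q=1 this is 36, so q decreases.
p converges to its nearest critical value 4 (a local min of the p-part); q converges to -1. The iterate converges to (4, -1).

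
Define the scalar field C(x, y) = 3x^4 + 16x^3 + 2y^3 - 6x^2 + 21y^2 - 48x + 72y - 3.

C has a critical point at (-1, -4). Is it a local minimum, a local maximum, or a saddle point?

local maximum

The mixed partial ∂²C/∂x∂y is 0, so the Hessian at any point is diag(C_xx, C_yy) = diag(12(3x^2 + 8x - 1), 6(2y + 7)).
At (-1, -4): H = diag(-72, -6).
Both eigenvalues are negative, so H is negative definite: a local maximum.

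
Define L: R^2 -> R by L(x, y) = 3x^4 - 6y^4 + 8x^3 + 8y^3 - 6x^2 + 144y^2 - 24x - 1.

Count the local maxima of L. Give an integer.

L separates as a function of x plus a function of y, so ∇L=0 decouples.
∂L/∂x = 12(x - 1)(x + 1)(x + 2) = 0 at x ∈ {-2, -1, 1}; ∂L/∂y = -24y(y - 4)(y + 3) = 0 at y ∈ {-3, 0, 4}.
The Hessian is diagonal: diag(L_xx, L_yy). Second derivatives: L_xx(-2)=36, L_xx(-1)=-24, L_xx(1)=72; L_yy(-3)=-504, L_yy(0)=288, L_yy(4)=-672.
Local maxima occur where both diagonal entries negative: (-1, -3), (-1, 4). Count: 2.

2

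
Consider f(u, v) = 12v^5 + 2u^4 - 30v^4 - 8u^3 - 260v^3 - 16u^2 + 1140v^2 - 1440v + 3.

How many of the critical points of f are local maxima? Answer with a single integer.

2

f separates as a function of u plus a function of v, so ∇f=0 decouples.
∂f/∂u = 8u(u - 4)(u + 1) = 0 at u ∈ {-1, 0, 4}; ∂f/∂v = 60(v - 3)(v - 2)(v - 1)(v + 4) = 0 at v ∈ {-4, 1, 2, 3}.
The Hessian is diagonal: diag(f_uu, f_vv). Second derivatives: f_uu(-1)=40, f_uu(0)=-32, f_uu(4)=160; f_vv(-4)=-12600, f_vv(1)=600, f_vv(2)=-360, f_vv(3)=840.
Local maxima occur where both diagonal entries negative: (0, -4), (0, 2). Count: 2.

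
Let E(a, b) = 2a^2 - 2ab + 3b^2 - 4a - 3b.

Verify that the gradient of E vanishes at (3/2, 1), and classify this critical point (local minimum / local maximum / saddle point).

∇E = (4a - 2b - 4, -2a + 6b - 3); substituting (3/2, 1) gives ∇E = (0, 0), so (3/2, 1) is indeed a critical point.
The Hessian of E is constant: H = [[4, -2], [-2, 6]].
det(H) = 4·6 − (-2)² = 20.
det(H) > 0 and tr(H) = 10 > 0, so H is positive definite and the point is a local minimum.

local minimum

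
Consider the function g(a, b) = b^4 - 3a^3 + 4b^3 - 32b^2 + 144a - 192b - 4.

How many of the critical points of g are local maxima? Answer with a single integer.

1

g separates as a function of a plus a function of b, so ∇g=0 decouples.
∂g/∂a = -9(a - 4)(a + 4) = 0 at a ∈ {-4, 4}; ∂g/∂b = 4(b - 4)(b + 3)(b + 4) = 0 at b ∈ {-4, -3, 4}.
The Hessian is diagonal: diag(g_aa, g_bb). Second derivatives: g_aa(-4)=72, g_aa(4)=-72; g_bb(-4)=32, g_bb(-3)=-28, g_bb(4)=224.
Local maxima occur where both diagonal entries negative: (4, -3). Count: 1.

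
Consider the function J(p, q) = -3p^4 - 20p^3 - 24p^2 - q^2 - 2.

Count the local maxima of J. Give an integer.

2

J separates as a function of p plus a function of q, so ∇J=0 decouples.
∂J/∂p = -12p(p + 1)(p + 4) = 0 at p ∈ {-4, -1, 0}; ∂J/∂q = -2q = 0 at q ∈ {0}.
The Hessian is diagonal: diag(J_pp, J_qq). Second derivatives: J_pp(-4)=-144, J_pp(-1)=36, J_pp(0)=-48; J_qq(0)=-2.
Local maxima occur where both diagonal entries negative: (-4, 0), (0, 0). Count: 2.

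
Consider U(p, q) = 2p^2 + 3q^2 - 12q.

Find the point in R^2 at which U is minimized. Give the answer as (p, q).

(0, 2)

U(p,q) separates as A(p) + B(q), so its minimum is min A + min B.
A'(p) = 4p vanishes at p ∈ {0}; B'(q) = 6q - 12 vanishes at q ∈ {2}.
Local minima of A (where A''>0): A(0)=0. Local minima of B: B(2)=-12.
So the global minimum of U is A(0) + B(2) = 0 − 12 = -12, attained at (0, 2).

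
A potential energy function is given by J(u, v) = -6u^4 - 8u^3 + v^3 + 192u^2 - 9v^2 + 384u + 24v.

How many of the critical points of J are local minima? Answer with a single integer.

1

J separates as a function of u plus a function of v, so ∇J=0 decouples.
∂J/∂u = -24(u - 4)(u + 1)(u + 4) = 0 at u ∈ {-4, -1, 4}; ∂J/∂v = 3(v - 4)(v - 2) = 0 at v ∈ {2, 4}.
The Hessian is diagonal: diag(J_uu, J_vv). Second derivatives: J_uu(-4)=-576, J_uu(-1)=360, J_uu(4)=-960; J_vv(2)=-6, J_vv(4)=6.
Local minima occur where both diagonal entries positive: (-1, 4). Count: 1.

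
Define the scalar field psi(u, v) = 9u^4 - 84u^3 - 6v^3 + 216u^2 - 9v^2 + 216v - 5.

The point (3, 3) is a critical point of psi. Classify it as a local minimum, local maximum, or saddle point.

local maximum

The mixed partial ∂²psi/∂u∂v is 0, so the Hessian at any point is diag(psi_uu, psi_vv) = diag(36(3u^2 - 14u + 12), -18(2v + 1)).
At (3, 3): H = diag(-108, -126).
Both eigenvalues are negative, so H is negative definite: a local maximum.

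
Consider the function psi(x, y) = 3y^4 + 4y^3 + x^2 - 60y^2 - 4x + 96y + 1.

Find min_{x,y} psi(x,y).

psi(x,y) separates as P(x) + Q(y) + 1, so its minimum is min P + min Q + 1.
P'(x) = 2x - 4 vanishes at x ∈ {2}; Q'(y) = 12(y - 2)(y - 1)(y + 4) vanishes at y ∈ {-4, 1, 2}.
Local minima of P (where P''>0): P(2)=-4. Local minima of Q: Q(-4)=-832, Q(2)=32.
So the global minimum of psi is P(2) + Q(-4) + 1 = -4 − 832 + 1 = -835, attained at (2, -4).

-835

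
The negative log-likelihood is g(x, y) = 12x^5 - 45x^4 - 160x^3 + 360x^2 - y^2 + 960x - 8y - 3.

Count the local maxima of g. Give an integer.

g separates as a function of x plus a function of y, so ∇g=0 decouples.
∂g/∂x = 60(x - 4)(x - 2)(x + 1)(x + 2) = 0 at x ∈ {-2, -1, 2, 4}; ∂g/∂y = -2(y + 4) = 0 at y ∈ {-4}.
The Hessian is diagonal: diag(g_xx, g_yy). Second derivatives: g_xx(-2)=-1440, g_xx(-1)=900, g_xx(2)=-1440, g_xx(4)=3600; g_yy(-4)=-2.
Local maxima occur where both diagonal entries negative: (-2, -4), (2, -4). Count: 2.

2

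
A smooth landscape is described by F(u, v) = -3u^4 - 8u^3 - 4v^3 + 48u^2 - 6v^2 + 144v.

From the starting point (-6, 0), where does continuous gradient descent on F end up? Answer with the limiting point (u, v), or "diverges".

F is separable, so gradient descent decouples: u follows -∂F/∂u, v follows -∂F/∂v.
∂F/∂u = -12u(u - 2)(u + 4); at u=-6 this is 1152, so u decreases.
∂F/∂v = -12(v - 3)(v + 4); at v=0 this is 144, so v decreases.
The u-coordinate has no critical point in that direction and runs off to infinity.

diverges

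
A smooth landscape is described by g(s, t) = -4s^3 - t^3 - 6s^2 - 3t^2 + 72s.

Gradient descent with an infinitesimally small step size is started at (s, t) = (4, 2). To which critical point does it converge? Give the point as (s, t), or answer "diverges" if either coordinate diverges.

g is separable, so gradient descent decouples: s follows -∂g/∂s, t follows -∂g/∂t.
∂g/∂s = -12(s - 2)(s + 3); at s=4 this is -168, so s increases.
∂g/∂t = -3t(t + 2); at t=2 this is -24, so t increases.
The s-coordinate has no critical point in that direction and runs off to infinity.

diverges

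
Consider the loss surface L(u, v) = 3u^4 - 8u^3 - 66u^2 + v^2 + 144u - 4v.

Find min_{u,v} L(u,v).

-571

L(u,v) separates as P(u) + Q(v), so its minimum is min P + min Q.
P'(u) = 12(u - 4)(u - 1)(u + 3) vanishes at u ∈ {-3, 1, 4}; Q'(v) = 2v - 4 vanishes at v ∈ {2}.
Local minima of P (where P''>0): P(-3)=-567, P(4)=-224. Local minima of Q: Q(2)=-4.
So the global minimum of L is P(-3) + Q(2) = -567 − 4 = -571, attained at (-3, 2).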